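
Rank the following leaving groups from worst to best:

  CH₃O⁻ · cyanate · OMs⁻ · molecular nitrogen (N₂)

CH₃O⁻ < cyanate < OMs⁻ < molecular nitrogen (N₂)

molecular nitrogen (N₂): no meaningful conjugate acid; N₂ departs as an exceptionally stable neutral molecule
OMs⁻: pKₐ(CH₃SO₃H (MsOH)) ≈ -1.9
cyanate: pKₐ(HOCN) ≈ 3.5
CH₃O⁻: pKₐ(CH₃OH) ≈ 15.5
Listed from poorest to best leaving group as asked.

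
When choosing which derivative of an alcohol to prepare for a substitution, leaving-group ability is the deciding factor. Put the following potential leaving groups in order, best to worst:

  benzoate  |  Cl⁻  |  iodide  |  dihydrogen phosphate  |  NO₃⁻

iodide: pKₐ(HI) ≈ -10
Cl⁻: pKₐ(HCl) ≈ -7
NO₃⁻: pKₐ(HNO₃) ≈ -1.3 — resonance-delocalised over three oxygens
dihydrogen phosphate: pKₐ(H₃PO₄) ≈ 2.1 — moderate base; biological leaving group after further activation
benzoate: pKₐ(C₆H₅COOH) ≈ 4.2 — aryl carboxylate

iodide > Cl⁻ > NO₃⁻ > dihydrogen phosphate > benzoate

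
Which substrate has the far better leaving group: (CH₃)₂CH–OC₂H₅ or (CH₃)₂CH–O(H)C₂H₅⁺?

From (CH₃)₂CH–OC₂H₅ the departing group would be CH₃CH₂O⁻ (pKₐ(CH₃CH₂OH) ≈ 16). Strong base; alkoxides do not leave unassisted.
From (CH₃)₂CH–O(H)C₂H₅⁺ the leaving group is R'OH (pKₐ(R'OH₂⁺) ≈ -2.4). Neutral; leaves from a protonated ether (an oxonium ion, R–O(H)R'⁺).
(In practice (CH₃)₂CH–O(H)C₂H₅⁺ is made from (CH₃)₂CH–OC₂H₅ by protonation with concentrated HBr, allowing neutral ethanol, rather than ethoxide, to depart.)

(CH₃)₂CH–O(H)C₂H₅⁺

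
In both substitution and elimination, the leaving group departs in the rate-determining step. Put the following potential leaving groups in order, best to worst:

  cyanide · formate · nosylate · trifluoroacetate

nosylate: pKₐ(p-O₂NC₆H₄SO₃H) ≈ -3.5
trifluoroacetate: pKₐ(CF₃COOH) ≈ 0.2
formate: pKₐ(HCOOH) ≈ 3.8
cyanide: pKₐ(HCN) ≈ 9.2

nosylate > trifluoroacetate > formate > cyanide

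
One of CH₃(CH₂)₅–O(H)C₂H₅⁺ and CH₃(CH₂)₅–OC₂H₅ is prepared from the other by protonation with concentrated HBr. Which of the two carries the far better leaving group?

CH₃(CH₂)₅–O(H)C₂H₅⁺

From CH₃(CH₂)₅–OC₂H₅ the departing group would be CH₃CH₂O⁻ (pKₐ(CH₃CH₂OH) ≈ 16). Strong base; alkoxides do not leave unassisted.
From CH₃(CH₂)₅–O(H)C₂H₅⁺ the leaving group is R'OH (pKₐ(R'OH₂⁺) ≈ -2.4). Neutral; leaves from a protonated ether (an oxonium ion, R–O(H)R'⁺).
Protonation with concentrated HBr works by allowing neutral ethanol, rather than ethoxide, to depart, making CH₃(CH₂)₅–O(H)C₂H₅⁺ enormously more reactive.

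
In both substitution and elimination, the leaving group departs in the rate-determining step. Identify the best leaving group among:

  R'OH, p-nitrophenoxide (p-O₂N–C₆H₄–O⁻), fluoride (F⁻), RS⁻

R'OH: pKₐ(R'OH₂⁺) ≈ -2.4
fluoride (F⁻): pKₐ(HF) ≈ 3.2
p-nitrophenoxide (p-O₂N–C₆H₄–O⁻): pKₐ(p-nitrophenol) ≈ 7.2
RS⁻: pKₐ(RSH (a thiol)) ≈ 10.5

R'OH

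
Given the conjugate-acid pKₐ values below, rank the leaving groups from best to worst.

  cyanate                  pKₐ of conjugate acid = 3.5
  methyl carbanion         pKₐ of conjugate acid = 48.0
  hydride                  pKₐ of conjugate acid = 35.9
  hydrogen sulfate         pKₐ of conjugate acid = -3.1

hydrogen sulfate > cyanate > hydride > methyl carbanion

Lower conjugate-acid pKₐ ⇒ weaker base ⇒ better leaving group.
Sorting by the given values: hydrogen sulfate (-3.1), cyanate (3.5), hydride (35.9), methyl carbanion (48.0).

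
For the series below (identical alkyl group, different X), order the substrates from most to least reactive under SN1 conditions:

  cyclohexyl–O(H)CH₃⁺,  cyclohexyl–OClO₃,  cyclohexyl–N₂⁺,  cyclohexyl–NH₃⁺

cyclohexyl–N₂⁺ > cyclohexyl–OClO₃ > cyclohexyl–O(H)CH₃⁺ > cyclohexyl–NH₃⁺

Identical carbon frameworks mean the comparison reduces to leaving-group quality.
The more stable X⁻ (or X) is on its own — i.e. the weaker a base it is — the better a leaving group it makes.
cyclohexyl–N₂⁺ loses N₂: no meaningful conjugate acid; N₂ departs as an exceptionally stable neutral molecule
cyclohexyl–OClO₃ loses ClO₄⁻: pKₐ(HClO₄) ≈ -10
cyclohexyl–O(H)CH₃⁺ loses R'OH: pKₐ(R'OH₂⁺) ≈ -2.4
cyclohexyl–NH₃⁺ loses NH₃: pKₐ(NH₄⁺) ≈ 9.2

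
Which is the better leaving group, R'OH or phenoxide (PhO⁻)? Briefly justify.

R'OH is the better leaving group.
pKₐ(R'OH₂⁺) ≈ -2.4 versus pKₐ(C₆H₅OH (phenol)) ≈ 10: R'OH is the much weaker base.
Neutral; leaves from a protonated ether (an oxonium ion, R–O(H)R'⁺).

R'OH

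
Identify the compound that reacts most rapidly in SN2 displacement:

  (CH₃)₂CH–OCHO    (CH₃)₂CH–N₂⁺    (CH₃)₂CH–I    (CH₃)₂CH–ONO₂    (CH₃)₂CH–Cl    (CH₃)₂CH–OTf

(CH₃)₂CH–N₂⁺

With the same alkyl group throughout, only the leaving group differentiates the rates.
The more stable X⁻ (or X) is on its own — i.e. the weaker a base it is — the better a leaving group it makes.
(CH₃)₂CH–N₂⁺ loses N₂: no meaningful conjugate acid; N₂ departs as an exceptionally stable neutral molecule
(CH₃)₂CH–OTf loses OTf⁻: pKₐ(CF₃SO₃H (triflic acid)) ≈ -14
(CH₃)₂CH–I loses I⁻: pKₐ(HI) ≈ -10
(CH₃)₂CH–Cl loses Cl⁻: pKₐ(HCl) ≈ -7
(CH₃)₂CH–ONO₂ loses NO₃⁻: pKₐ(HNO₃) ≈ -1.3
(CH₃)₂CH–OCHO loses HCOO⁻: pKₐ(HCOOH) ≈ 3.8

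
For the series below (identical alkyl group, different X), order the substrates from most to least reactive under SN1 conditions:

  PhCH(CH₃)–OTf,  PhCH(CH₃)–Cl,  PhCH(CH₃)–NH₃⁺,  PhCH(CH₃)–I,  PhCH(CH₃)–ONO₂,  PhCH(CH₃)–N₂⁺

PhCH(CH₃)–N₂⁺ > PhCH(CH₃)–OTf > PhCH(CH₃)–I > PhCH(CH₃)–Cl > PhCH(CH₃)–ONO₂ > PhCH(CH₃)–NH₃⁺

The skeletons are identical, so relative rate is governed entirely by leaving-group ability.
The more stable X⁻ (or X) is on its own — i.e. the weaker a base it is — the better a leaving group it makes.
PhCH(CH₃)–N₂⁺ loses N₂: no meaningful conjugate acid; N₂ departs as an exceptionally stable neutral molecule
PhCH(CH₃)–OTf loses OTf⁻: pKₐ(CF₃SO₃H (triflic acid)) ≈ -14
PhCH(CH₃)–I loses I⁻: pKₐ(HI) ≈ -10
PhCH(CH₃)–Cl loses Cl⁻: pKₐ(HCl) ≈ -7
PhCH(CH₃)–ONO₂ loses NO₃⁻: pKₐ(HNO₃) ≈ -1.3
PhCH(CH₃)–NH₃⁺ loses NH₃: pKₐ(NH₄⁺) ≈ 9.2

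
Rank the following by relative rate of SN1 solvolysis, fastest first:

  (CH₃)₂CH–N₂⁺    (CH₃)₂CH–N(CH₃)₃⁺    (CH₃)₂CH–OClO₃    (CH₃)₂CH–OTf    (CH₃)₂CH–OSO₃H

Same R in every case — rank the leaving groups.
Leaving-group ability tracks the stability of the departed species; conjugate-acid pKₐ is the usual yardstick (lower pKₐ → better LG).
(CH₃)₂CH–N₂⁺ loses N₂: no meaningful conjugate acid; N₂ departs as an exceptionally stable neutral molecule
(CH₃)₂CH–OTf loses OTf⁻: pKₐ(CF₃SO₃H (triflic acid)) ≈ -14
(CH₃)₂CH–OClO₃ loses ClO₄⁻: pKₐ(HClO₄) ≈ -10
(CH₃)₂CH–OSO₃H loses HSO₄⁻: pKₐ(H₂SO₄) ≈ -3
(CH₃)₂CH–N(CH₃)₃⁺ loses NR'₃: pKₐ(R'₃NH⁺) ≈ 10.7

(CH₃)₂CH–N₂⁺ > (CH₃)₂CH–OTf > (CH₃)₂CH–OClO₃ > (CH₃)₂CH–OSO₃H > (CH₃)₂CH–N(CH₃)₃⁺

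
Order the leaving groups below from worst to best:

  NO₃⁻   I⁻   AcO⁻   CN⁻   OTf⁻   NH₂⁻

Leaving-group ability tracks the stability of the departed species; conjugate-acid pKₐ is the usual yardstick (lower pKₐ → better LG).
OTf⁻: pKₐ(CF₃SO₃H (triflic acid)) ≈ -14 — charge spread over three oxygens and a CF₃ group; the premier leaving group in synthesis
I⁻: pKₐ(HI) ≈ -10
NO₃⁻: pKₐ(HNO₃) ≈ -1.3 — resonance-delocalised over three oxygens
AcO⁻: pKₐ(CH₃COOH) ≈ 4.8
CN⁻: pKₐ(HCN) ≈ 9.2 — sp carbon stabilises the charge somewhat, but still a poor LG
NH₂⁻: pKₐ(NH₃) ≈ 38 — extremely strong base; never a leaving group
Reversing gives the worst-to-best order requested.

NH₂⁻ < CN⁻ < AcO⁻ < NO₃⁻ < I⁻ < OTf⁻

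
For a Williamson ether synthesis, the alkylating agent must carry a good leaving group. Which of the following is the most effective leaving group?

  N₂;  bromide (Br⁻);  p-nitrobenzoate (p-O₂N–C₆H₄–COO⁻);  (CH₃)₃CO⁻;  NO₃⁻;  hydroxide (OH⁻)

N₂

Leaving-group ability tracks the stability of the departed species; conjugate-acid pKₐ is the usual yardstick (lower pKₐ → better LG).
N₂: no meaningful conjugate acid; N₂ departs as an exceptionally stable neutral molecule
bromide (Br⁻): pKₐ(HBr) ≈ -9
NO₃⁻: pKₐ(HNO₃) ≈ -1.3
p-nitrobenzoate (p-O₂N–C₆H₄–COO⁻): pKₐ(p-nitrobenzoic acid) ≈ 3.4
hydroxide (OH⁻): pKₐ(H₂O) ≈ 15.7
(CH₃)₃CO⁻: pKₐ(t-BuOH) ≈ 18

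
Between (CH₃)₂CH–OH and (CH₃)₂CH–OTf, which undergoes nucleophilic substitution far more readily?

(CH₃)₂CH–OTf

From (CH₃)₂CH–OH the departing group would be OH⁻ (pKₐ(H₂O) ≈ 15.7). Strong base; essentially never leaves without prior activation.
From (CH₃)₂CH–OTf the leaving group is OTf⁻ (pKₐ(CF₃SO₃H (triflic acid)) ≈ -14). Charge spread over three oxygens and a CF₃ group; the premier leaving group in synthesis.
(In practice (CH₃)₂CH–OTf is made from (CH₃)₂CH–OH by treatment with Tf₂O / 2,6-lutidine, converting the hydroxyl into a triflate.)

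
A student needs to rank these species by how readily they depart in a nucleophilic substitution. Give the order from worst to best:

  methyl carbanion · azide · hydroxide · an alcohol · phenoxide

methyl carbanion < hydroxide < phenoxide < azide < an alcohol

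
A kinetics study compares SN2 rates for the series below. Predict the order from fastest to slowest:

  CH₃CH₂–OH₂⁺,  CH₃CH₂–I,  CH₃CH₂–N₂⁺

CH₃CH₂–N₂⁺ > CH₃CH₂–I > CH₃CH₂–OH₂⁺

Same R in every case — rank the leaving groups.
A good leaving group is a weak base: the lower the pKₐ of its conjugate acid, the more readily it departs.
CH₃CH₂–N₂⁺ loses N₂: no meaningful conjugate acid; N₂ departs as an exceptionally stable neutral molecule
CH₃CH₂–I loses I⁻: pKₐ(HI) ≈ -10
CH₃CH₂–OH₂⁺ loses H₂O: pKₐ(H₃O⁺) ≈ -1.7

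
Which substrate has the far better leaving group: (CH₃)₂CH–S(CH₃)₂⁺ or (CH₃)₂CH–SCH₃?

From (CH₃)₂CH–SCH₃ the departing group would be RS⁻ (pKₐ(RSH (a thiol)) ≈ 10.5). Moderately basic; rarely leaves without activation.
From (CH₃)₂CH–S(CH₃)₂⁺ the leaving group is SR'₂ (pKₐ(R'₂SH⁺) ≈ -7). Neutral; leaves from a sulfonium salt (R–SR'₂⁺).
(In practice (CH₃)₂CH–S(CH₃)₂⁺ is made from (CH₃)₂CH–SCH₃ by S-methylation with CH₃I, allowing neutral dimethyl sulfide, rather than methanethiolate, to depart.)

(CH₃)₂CH–S(CH₃)₂⁺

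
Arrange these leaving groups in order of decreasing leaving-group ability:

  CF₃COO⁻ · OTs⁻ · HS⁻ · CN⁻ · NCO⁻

OTs⁻ > CF₃COO⁻ > NCO⁻ > HS⁻ > CN⁻

Leaving-group ability tracks the stability of the departed species; conjugate-acid pKₐ is the usual yardstick (lower pKₐ → better LG).
OTs⁻: pKₐ(p-CH₃C₆H₄SO₃H (TsOH)) ≈ -2.8
CF₃COO⁻: pKₐ(CF₃COOH) ≈ 0.2 — strongly electron-withdrawing CF₃ stabilises the carboxylate
NCO⁻: pKₐ(HOCN) ≈ 3.5 — resonance between N and O
HS⁻: pKₐ(H₂S) ≈ 7
CN⁻: pKₐ(HCN) ≈ 9.2 — sp carbon stabilises the charge somewhat, but still a poor LG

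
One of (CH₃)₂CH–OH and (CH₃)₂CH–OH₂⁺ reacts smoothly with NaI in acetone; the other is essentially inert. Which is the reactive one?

From (CH₃)₂CH–OH the departing group would be OH⁻ (pKₐ(H₂O) ≈ 15.7). Strong base; essentially never leaves without prior activation.
From (CH₃)₂CH–OH₂⁺ the leaving group is H₂O (pKₐ(H₃O⁺) ≈ -1.7). Neutral; leaves from a protonated alcohol (R–OH₂⁺).
(In practice (CH₃)₂CH–OH₂⁺ is made from (CH₃)₂CH–OH by protonation with strong acid, converting the leaving group from hydroxide to neutral water.)

(CH₃)₂CH–OH₂⁺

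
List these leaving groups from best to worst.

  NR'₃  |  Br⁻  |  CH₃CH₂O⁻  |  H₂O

Br⁻ > H₂O > NR'₃ > CH₃CH₂O⁻

Leaving-group ability tracks the stability of the departed species; conjugate-acid pKₐ is the usual yardstick (lower pKₐ → better LG).
Br⁻: pKₐ(HBr) ≈ -9
H₂O: pKₐ(H₃O⁺) ≈ -1.7
NR'₃: pKₐ(R'₃NH⁺) ≈ 10.7
CH₃CH₂O⁻: pKₐ(CH₃CH₂OH) ≈ 16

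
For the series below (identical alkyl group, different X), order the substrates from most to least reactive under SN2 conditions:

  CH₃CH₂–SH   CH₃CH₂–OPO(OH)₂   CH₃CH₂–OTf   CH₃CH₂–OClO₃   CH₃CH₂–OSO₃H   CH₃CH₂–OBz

CH₃CH₂–OTf > CH₃CH₂–OClO₃ > CH₃CH₂–OSO₃H > CH₃CH₂–OPO(OH)₂ > CH₃CH₂–OBz > CH₃CH₂–SH

With the same alkyl group throughout, only the leaving group differentiates the rates.
Rank by basicity of the departing species: weakest base leaves most easily.
CH₃CH₂–OTf loses OTf⁻: pKₐ(CF₃SO₃H (triflic acid)) ≈ -14
CH₃CH₂–OClO₃ loses ClO₄⁻: pKₐ(HClO₄) ≈ -10
CH₃CH₂–OSO₃H loses HSO₄⁻: pKₐ(H₂SO₄) ≈ -3
CH₃CH₂–OPO(OH)₂ loses H₂PO₄⁻: pKₐ(H₃PO₄) ≈ 2.1
CH₃CH₂–OBz loses PhCOO⁻: pKₐ(C₆H₅COOH) ≈ 4.2
CH₃CH₂–SH loses HS⁻: pKₐ(H₂S) ≈ 7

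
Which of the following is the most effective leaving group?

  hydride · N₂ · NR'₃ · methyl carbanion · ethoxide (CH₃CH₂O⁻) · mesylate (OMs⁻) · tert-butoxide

N₂

A good leaving group is a weak base: the lower the pKₐ of its conjugate acid, the more readily it departs.
N₂: no meaningful conjugate acid; N₂ departs as an exceptionally stable neutral molecule
mesylate (OMs⁻): pKₐ(CH₃SO₃H (MsOH)) ≈ -1.9
NR'₃: pKₐ(R'₃NH⁺) ≈ 10.7
ethoxide (CH₃CH₂O⁻): pKₐ(CH₃CH₂OH) ≈ 16
tert-butoxide: pKₐ(t-BuOH) ≈ 18
hydride: pKₐ(H₂) ≈ 36
methyl carbanion: pKₐ(CH₄) ≈ 48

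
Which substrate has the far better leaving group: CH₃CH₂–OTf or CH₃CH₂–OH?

CH₃CH₂–OTf

From CH₃CH₂–OH the departing group would be OH⁻ (pKₐ(H₂O) ≈ 15.7). Strong base; essentially never leaves without prior activation.
From CH₃CH₂–OTf the leaving group is OTf⁻ (pKₐ(CF₃SO₃H (triflic acid)) ≈ -14). Charge spread over three oxygens and a CF₃ group; the premier leaving group in synthesis.
(In practice CH₃CH₂–OTf is made from CH₃CH₂–OH by treatment with Tf₂O / 2,6-lutidine, converting the hydroxyl into a triflate.)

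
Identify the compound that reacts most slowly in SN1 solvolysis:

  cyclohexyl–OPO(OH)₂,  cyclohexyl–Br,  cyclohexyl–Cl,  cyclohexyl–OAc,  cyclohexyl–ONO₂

Identical carbon frameworks mean the comparison reduces to leaving-group quality.
The more stable X⁻ (or X) is on its own — i.e. the weaker a base it is — the better a leaving group it makes.
cyclohexyl–Br loses Br⁻: pKₐ(HBr) ≈ -9
cyclohexyl–Cl loses Cl⁻: pKₐ(HCl) ≈ -7
cyclohexyl–ONO₂ loses NO₃⁻: pKₐ(HNO₃) ≈ -1.3
cyclohexyl–OPO(OH)₂ loses H₂PO₄⁻: pKₐ(H₃PO₄) ≈ 2.1
cyclohexyl–OAc loses AcO⁻: pKₐ(CH₃COOH) ≈ 4.8

cyclohexyl–OAc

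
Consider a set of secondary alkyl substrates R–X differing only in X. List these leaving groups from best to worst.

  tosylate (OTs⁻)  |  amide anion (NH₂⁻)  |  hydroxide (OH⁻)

A good leaving group is a weak base: the lower the pKₐ of its conjugate acid, the more readily it departs.
tosylate (OTs⁻): pKₐ(p-CH₃C₆H₄SO₃H (TsOH)) ≈ -2.8
hydroxide (OH⁻): pKₐ(H₂O) ≈ 15.7
amide anion (NH₂⁻): pKₐ(NH₃) ≈ 38

tosylate (OTs⁻) > hydroxide (OH⁻) > amide anion (NH₂⁻)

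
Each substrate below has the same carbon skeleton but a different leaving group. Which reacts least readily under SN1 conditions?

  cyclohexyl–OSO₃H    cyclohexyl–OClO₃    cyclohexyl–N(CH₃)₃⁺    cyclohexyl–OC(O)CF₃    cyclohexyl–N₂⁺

cyclohexyl–N(CH₃)₃⁺

Identical carbon frameworks mean the comparison reduces to leaving-group quality.
Rank by basicity of the departing species: weakest base leaves most easily.
cyclohexyl–N₂⁺ loses N₂: no meaningful conjugate acid; N₂ departs as an exceptionally stable neutral molecule
cyclohexyl–OClO₃ loses ClO₄⁻: pKₐ(HClO₄) ≈ -10
cyclohexyl–OSO₃H loses HSO₄⁻: pKₐ(H₂SO₄) ≈ -3
cyclohexyl–OC(O)CF₃ loses CF₃COO⁻: pKₐ(CF₃COOH) ≈ 0.2
cyclohexyl–N(CH₃)₃⁺ loses NR'₃: pKₐ(R'₃NH⁺) ≈ 10.7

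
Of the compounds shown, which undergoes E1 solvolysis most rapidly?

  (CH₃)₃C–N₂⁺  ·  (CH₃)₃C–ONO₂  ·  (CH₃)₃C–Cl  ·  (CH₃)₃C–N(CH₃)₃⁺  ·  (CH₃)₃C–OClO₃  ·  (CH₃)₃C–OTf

(CH₃)₃C–N₂⁺

Identical carbon frameworks mean the comparison reduces to leaving-group quality.
Leaving-group ability tracks the stability of the departed species; conjugate-acid pKₐ is the usual yardstick (lower pKₐ → better LG).
(CH₃)₃C–N₂⁺ loses N₂: no meaningful conjugate acid; N₂ departs as an exceptionally stable neutral molecule
(CH₃)₃C–OTf loses OTf⁻: pKₐ(CF₃SO₃H (triflic acid)) ≈ -14
(CH₃)₃C–OClO₃ loses ClO₄⁻: pKₐ(HClO₄) ≈ -10
(CH₃)₃C–Cl loses Cl⁻: pKₐ(HCl) ≈ -7
(CH₃)₃C–ONO₂ loses NO₃⁻: pKₐ(HNO₃) ≈ -1.3
(CH₃)₃C–N(CH₃)₃⁺ loses NR'₃: pKₐ(R'₃NH⁺) ≈ 10.7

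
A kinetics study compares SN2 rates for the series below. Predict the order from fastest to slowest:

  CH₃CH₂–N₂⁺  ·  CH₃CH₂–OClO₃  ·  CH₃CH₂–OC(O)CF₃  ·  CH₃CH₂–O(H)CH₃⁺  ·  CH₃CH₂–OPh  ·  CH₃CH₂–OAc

With the same alkyl group throughout, only the leaving group differentiates the rates.
A good leaving group is a weak base: the lower the pKₐ of its conjugate acid, the more readily it departs.
CH₃CH₂–N₂⁺ loses N₂: no meaningful conjugate acid; N₂ departs as an exceptionally stable neutral molecule
CH₃CH₂–OClO₃ loses ClO₄⁻: pKₐ(HClO₄) ≈ -10
CH₃CH₂–O(H)CH₃⁺ loses R'OH: pKₐ(R'OH₂⁺) ≈ -2.4
CH₃CH₂–OC(O)CF₃ loses CF₃COO⁻: pKₐ(CF₃COOH) ≈ 0.2
CH₃CH₂–OAc loses AcO⁻: pKₐ(CH₃COOH) ≈ 4.8
CH₃CH₂–OPh loses PhO⁻: pKₐ(C₆H₅OH (phenol)) ≈ 10

CH₃CH₂–N₂⁺ > CH₃CH₂–OClO₃ > CH₃CH₂–O(H)CH₃⁺ > CH₃CH₂–OC(O)CF₃ > CH₃CH₂–OAc > CH₃CH₂–OPh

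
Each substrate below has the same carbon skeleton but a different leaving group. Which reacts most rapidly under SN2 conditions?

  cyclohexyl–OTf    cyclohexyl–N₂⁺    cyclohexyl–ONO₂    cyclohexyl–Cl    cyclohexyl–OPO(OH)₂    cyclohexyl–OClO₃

cyclohexyl–N₂⁺

Identical carbon frameworks mean the comparison reduces to leaving-group quality.
A good leaving group is a weak base: the lower the pKₐ of its conjugate acid, the more readily it departs.
cyclohexyl–N₂⁺ loses N₂: no meaningful conjugate acid; N₂ departs as an exceptionally stable neutral molecule
cyclohexyl–OTf loses OTf⁻: pKₐ(CF₃SO₃H (triflic acid)) ≈ -14
cyclohexyl–OClO₃ loses ClO₄⁻: pKₐ(HClO₄) ≈ -10
cyclohexyl–Cl loses Cl⁻: pKₐ(HCl) ≈ -7
cyclohexyl–ONO₂ loses NO₃⁻: pKₐ(HNO₃) ≈ -1.3
cyclohexyl–OPO(OH)₂ loses H₂PO₄⁻: pKₐ(H₃PO₄) ≈ 2.1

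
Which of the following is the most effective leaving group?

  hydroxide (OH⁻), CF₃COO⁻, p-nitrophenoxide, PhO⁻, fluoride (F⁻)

Leaving-group ability tracks the stability of the departed species; conjugate-acid pKₐ is the usual yardstick (lower pKₐ → better LG).
CF₃COO⁻: pKₐ(CF₃COOH) ≈ 0.2
fluoride (F⁻): pKₐ(HF) ≈ 3.2
p-nitrophenoxide: pKₐ(p-nitrophenol) ≈ 7.2
PhO⁻: pKₐ(C₆H₅OH (phenol)) ≈ 10
hydroxide (OH⁻): pKₐ(H₂O) ≈ 15.7

CF₃COO⁻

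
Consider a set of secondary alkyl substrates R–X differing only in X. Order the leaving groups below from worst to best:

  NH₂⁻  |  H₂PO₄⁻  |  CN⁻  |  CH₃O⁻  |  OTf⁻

NH₂⁻ < CH₃O⁻ < CN⁻ < H₂PO₄⁻ < OTf⁻

Rank by basicity of the departing species: weakest base leaves most easily.
OTf⁻: pKₐ(CF₃SO₃H (triflic acid)) ≈ -14
H₂PO₄⁻: pKₐ(H₃PO₄) ≈ 2.1
CN⁻: pKₐ(HCN) ≈ 9.2 — sp carbon stabilises the charge somewhat, but still a poor LG
CH₃O⁻: pKₐ(CH₃OH) ≈ 15.5 — strong base; alkoxides do not leave unassisted
NH₂⁻: pKₐ(NH₃) ≈ 38
The question asks for worst first, so the sequence is read in increasing leaving-group ability.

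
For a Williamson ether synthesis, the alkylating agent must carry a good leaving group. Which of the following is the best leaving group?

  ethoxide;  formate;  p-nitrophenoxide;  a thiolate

formate

The more stable X⁻ (or X) is on its own — i.e. the weaker a base it is — the better a leaving group it makes.
formate: pKₐ(HCOOH) ≈ 3.8
p-nitrophenoxide: pKₐ(p-nitrophenol) ≈ 7.2
a thiolate: pKₐ(RSH (a thiol)) ≈ 10.5
ethoxide: pKₐ(CH₃CH₂OH) ≈ 16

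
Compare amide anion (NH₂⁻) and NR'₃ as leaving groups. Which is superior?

NR'₃

NR'₃ is the better leaving group.
pKₐ(R'₃NH⁺) ≈ 10.7 versus pKₐ(NH₃) ≈ 38: NR'₃ is the much weaker base.
Neutral but still a fairly strong base; Hofmann-elimination LG.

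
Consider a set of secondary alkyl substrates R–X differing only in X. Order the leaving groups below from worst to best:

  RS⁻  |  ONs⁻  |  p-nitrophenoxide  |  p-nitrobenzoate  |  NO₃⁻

Rank by basicity of the departing species: weakest base leaves most easily.
ONs⁻: pKₐ(p-O₂NC₆H₄SO₃H) ≈ -3.5 — p-nitro group further stabilises the sulfonate
NO₃⁻: pKₐ(HNO₃) ≈ -1.3 — resonance-delocalised over three oxygens
p-nitrobenzoate: pKₐ(p-nitrobenzoic acid) ≈ 3.4
p-nitrophenoxide: pKₐ(p-nitrophenol) ≈ 7.2 — nitro group delocalises the charge; the classic chromogenic LG
RS⁻: pKₐ(RSH (a thiol)) ≈ 10.5 — moderately basic; rarely leaves without activation
The question asks for worst first, so the sequence is read in increasing leaving-group ability.

RS⁻ < p-nitrophenoxide < p-nitrobenzoate < NO₃⁻ < ONs⁻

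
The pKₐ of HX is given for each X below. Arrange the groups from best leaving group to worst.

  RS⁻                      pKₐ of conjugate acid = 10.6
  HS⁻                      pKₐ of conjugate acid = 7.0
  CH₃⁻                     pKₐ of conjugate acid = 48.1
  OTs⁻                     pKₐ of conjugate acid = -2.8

OTs⁻ > HS⁻ > RS⁻ > CH₃⁻

Lower conjugate-acid pKₐ ⇒ weaker base ⇒ better leaving group.
Sorting by the given values: OTs⁻ (-2.8), HS⁻ (7.0), RS⁻ (10.6), CH₃⁻ (48.1).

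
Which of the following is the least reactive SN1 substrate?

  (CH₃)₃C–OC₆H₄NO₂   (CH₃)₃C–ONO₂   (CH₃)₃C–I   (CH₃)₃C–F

(CH₃)₃C–OC₆H₄NO₂

With the same alkyl group throughout, only the leaving group differentiates the rates.
Leaving-group ability tracks the stability of the departed species; conjugate-acid pKₐ is the usual yardstick (lower pKₐ → better LG).
(CH₃)₃C–I loses I⁻: pKₐ(HI) ≈ -10
(CH₃)₃C–ONO₂ loses NO₃⁻: pKₐ(HNO₃) ≈ -1.3
(CH₃)₃C–F loses F⁻: pKₐ(HF) ≈ 3.2
(CH₃)₃C–OC₆H₄NO₂ loses p-O₂N–C₆H₄–O⁻: pKₐ(p-nitrophenol) ≈ 7.2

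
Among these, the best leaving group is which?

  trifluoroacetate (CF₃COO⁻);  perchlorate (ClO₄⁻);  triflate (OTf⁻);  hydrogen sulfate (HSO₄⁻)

The more stable X⁻ (or X) is on its own — i.e. the weaker a base it is — the better a leaving group it makes.
triflate (OTf⁻): pKₐ(CF₃SO₃H (triflic acid)) ≈ -14
perchlorate (ClO₄⁻): pKₐ(HClO₄) ≈ -10
hydrogen sulfate (HSO₄⁻): pKₐ(H₂SO₄) ≈ -3
trifluoroacetate (CF₃COO⁻): pKₐ(CF₃COOH) ≈ 0.2

triflate (OTf⁻)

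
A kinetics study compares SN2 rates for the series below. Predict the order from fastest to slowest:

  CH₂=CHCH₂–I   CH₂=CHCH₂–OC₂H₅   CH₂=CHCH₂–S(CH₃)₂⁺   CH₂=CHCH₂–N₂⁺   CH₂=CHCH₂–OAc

Identical carbon frameworks mean the comparison reduces to leaving-group quality.
Rank by basicity of the departing species: weakest base leaves most easily.
CH₂=CHCH₂–N₂⁺ loses N₂: no meaningful conjugate acid; N₂ departs as an exceptionally stable neutral molecule
CH₂=CHCH₂–I loses I⁻: pKₐ(HI) ≈ -10
CH₂=CHCH₂–S(CH₃)₂⁺ loses SR'₂: pKₐ(R'₂SH⁺) ≈ -7
CH₂=CHCH₂–OAc loses AcO⁻: pKₐ(CH₃COOH) ≈ 4.8
CH₂=CHCH₂–OC₂H₅ loses CH₃CH₂O⁻: pKₐ(CH₃CH₂OH) ≈ 16

CH₂=CHCH₂–N₂⁺ > CH₂=CHCH₂–I > CH₂=CHCH₂–S(CH₃)₂⁺ > CH₂=CHCH₂–OAc > CH₂=CHCH₂–OC₂H₅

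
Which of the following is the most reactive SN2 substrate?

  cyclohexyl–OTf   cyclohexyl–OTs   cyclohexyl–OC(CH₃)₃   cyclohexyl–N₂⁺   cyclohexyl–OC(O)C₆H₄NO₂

cyclohexyl–N₂⁺

The skeletons are identical, so relative rate is governed entirely by leaving-group ability.
A good leaving group is a weak base: the lower the pKₐ of its conjugate acid, the more readily it departs.
cyclohexyl–N₂⁺ loses N₂: no meaningful conjugate acid; N₂ departs as an exceptionally stable neutral molecule
cyclohexyl–OTf loses OTf⁻: pKₐ(CF₃SO₃H (triflic acid)) ≈ -14
cyclohexyl–OTs loses OTs⁻: pKₐ(p-CH₃C₆H₄SO₃H (TsOH)) ≈ -2.8
cyclohexyl–OC(O)C₆H₄NO₂ loses p-O₂N–C₆H₄–COO⁻: pKₐ(p-nitrobenzoic acid) ≈ 3.4
cyclohexyl–OC(CH₃)₃ loses (CH₃)₃CO⁻: pKₐ(t-BuOH) ≈ 18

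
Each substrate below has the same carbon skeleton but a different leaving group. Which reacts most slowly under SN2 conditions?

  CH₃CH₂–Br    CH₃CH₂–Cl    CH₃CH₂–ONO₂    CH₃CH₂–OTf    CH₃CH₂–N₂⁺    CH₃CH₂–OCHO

CH₃CH₂–OCHO

Identical carbon frameworks mean the comparison reduces to leaving-group quality.
Leaving-group ability tracks the stability of the departed species; conjugate-acid pKₐ is the usual yardstick (lower pKₐ → better LG).
CH₃CH₂–N₂⁺ loses N₂: no meaningful conjugate acid; N₂ departs as an exceptionally stable neutral molecule
CH₃CH₂–OTf loses OTf⁻: pKₐ(CF₃SO₃H (triflic acid)) ≈ -14
CH₃CH₂–Br loses Br⁻: pKₐ(HBr) ≈ -9
CH₃CH₂–Cl loses Cl⁻: pKₐ(HCl) ≈ -7
CH₃CH₂–ONO₂ loses NO₃⁻: pKₐ(HNO₃) ≈ -1.3
CH₃CH₂–OCHO loses HCOO⁻: pKₐ(HCOOH) ≈ 3.8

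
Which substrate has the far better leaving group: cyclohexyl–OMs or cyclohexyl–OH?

From cyclohexyl–OH the departing group would be OH⁻ (pKₐ(H₂O) ≈ 15.7). Strong base; essentially never leaves without prior activation.
From cyclohexyl–OMs the leaving group is OMs⁻ (pKₐ(CH₃SO₃H (MsOH)) ≈ -1.9). Resonance-delocalised alkanesulfonate.
(In practice cyclohexyl–OMs is made from cyclohexyl–OH by treatment with MsCl / Et₃N, converting the hydroxyl into a mesylate.)

cyclohexyl–OMs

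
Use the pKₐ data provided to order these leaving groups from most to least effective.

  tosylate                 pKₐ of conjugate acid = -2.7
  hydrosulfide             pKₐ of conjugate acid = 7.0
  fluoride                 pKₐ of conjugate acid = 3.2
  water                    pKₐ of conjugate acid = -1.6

tosylate > water > fluoride > hydrosulfide

Lower conjugate-acid pKₐ ⇒ weaker base ⇒ better leaving group.
Sorting by the given values: tosylate (-2.7), water (-1.6), fluoride (3.2), hydrosulfide (7.0).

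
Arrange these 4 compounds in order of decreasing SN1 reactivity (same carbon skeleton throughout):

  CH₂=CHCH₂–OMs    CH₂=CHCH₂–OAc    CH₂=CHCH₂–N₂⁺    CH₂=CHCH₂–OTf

Same R in every case — rank the leaving groups.
Rank by basicity of the departing species: weakest base leaves most easily.
CH₂=CHCH₂–N₂⁺ loses N₂: no meaningful conjugate acid; N₂ departs as an exceptionally stable neutral molecule
CH₂=CHCH₂–OTf loses OTf⁻: pKₐ(CF₃SO₃H (triflic acid)) ≈ -14
CH₂=CHCH₂–OMs loses OMs⁻: pKₐ(CH₃SO₃H (MsOH)) ≈ -1.9
CH₂=CHCH₂–OAc loses AcO⁻: pKₐ(CH₃COOH) ≈ 4.8

CH₂=CHCH₂–N₂⁺ > CH₂=CHCH₂–OTf > CH₂=CHCH₂–OMs > CH₂=CHCH₂–OAc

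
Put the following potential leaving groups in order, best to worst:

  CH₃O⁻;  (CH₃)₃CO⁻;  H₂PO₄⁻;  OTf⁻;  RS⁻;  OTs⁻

A good leaving group is a weak base: the lower the pKₐ of its conjugate acid, the more readily it departs.
OTf⁻: pKₐ(CF₃SO₃H (triflic acid)) ≈ -14 — charge spread over three oxygens and a CF₃ group; the premier leaving group in synthesis
OTs⁻: pKₐ(p-CH₃C₆H₄SO₃H (TsOH)) ≈ -2.8 — resonance-delocalised arenesulfonate
H₂PO₄⁻: pKₐ(H₃PO₄) ≈ 2.1
RS⁻: pKₐ(RSH (a thiol)) ≈ 10.5
CH₃O⁻: pKₐ(CH₃OH) ≈ 15.5 — strong base; alkoxides do not leave unassisted
(CH₃)₃CO⁻: pKₐ(t-BuOH) ≈ 18

OTf⁻ > OTs⁻ > H₂PO₄⁻ > RS⁻ > CH₃O⁻ > (CH₃)₃CO⁻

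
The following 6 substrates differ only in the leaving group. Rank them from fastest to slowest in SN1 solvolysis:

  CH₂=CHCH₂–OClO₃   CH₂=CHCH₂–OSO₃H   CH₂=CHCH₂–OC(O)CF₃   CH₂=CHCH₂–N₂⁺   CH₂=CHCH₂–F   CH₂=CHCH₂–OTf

CH₂=CHCH₂–N₂⁺ > CH₂=CHCH₂–OTf > CH₂=CHCH₂–OClO₃ > CH₂=CHCH₂–OSO₃H > CH₂=CHCH₂–OC(O)CF₃ > CH₂=CHCH₂–F

Same R in every case — rank the leaving groups.
Rank by basicity of the departing species: weakest base leaves most easily.
CH₂=CHCH₂–N₂⁺ loses N₂: no meaningful conjugate acid; N₂ departs as an exceptionally stable neutral molecule
CH₂=CHCH₂–OTf loses OTf⁻: pKₐ(CF₃SO₃H (triflic acid)) ≈ -14
CH₂=CHCH₂–OClO₃ loses ClO₄⁻: pKₐ(HClO₄) ≈ -10
CH₂=CHCH₂–OSO₃H loses HSO₄⁻: pKₐ(H₂SO₄) ≈ -3
CH₂=CHCH₂–OC(O)CF₃ loses CF₃COO⁻: pKₐ(CF₃COOH) ≈ 0.2
CH₂=CHCH₂–F loses F⁻: pKₐ(HF) ≈ 3.2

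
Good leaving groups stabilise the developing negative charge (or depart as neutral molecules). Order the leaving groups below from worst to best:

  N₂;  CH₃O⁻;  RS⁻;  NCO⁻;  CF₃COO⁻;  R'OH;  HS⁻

CH₃O⁻ < RS⁻ < HS⁻ < NCO⁻ < CF₃COO⁻ < R'OH < N₂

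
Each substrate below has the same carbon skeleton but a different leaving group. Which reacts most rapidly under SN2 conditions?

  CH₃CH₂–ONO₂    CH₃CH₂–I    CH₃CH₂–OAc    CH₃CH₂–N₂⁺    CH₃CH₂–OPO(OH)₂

CH₃CH₂–N₂⁺

Identical carbon frameworks mean the comparison reduces to leaving-group quality.
Rank by basicity of the departing species: weakest base leaves most easily.
CH₃CH₂–N₂⁺ loses N₂: no meaningful conjugate acid; N₂ departs as an exceptionally stable neutral molecule
CH₃CH₂–I loses I⁻: pKₐ(HI) ≈ -10
CH₃CH₂–ONO₂ loses NO₃⁻: pKₐ(HNO₃) ≈ -1.3
CH₃CH₂–OPO(OH)₂ loses H₂PO₄⁻: pKₐ(H₃PO₄) ≈ 2.1
CH₃CH₂–OAc loses AcO⁻: pKₐ(CH₃COOH) ≈ 4.8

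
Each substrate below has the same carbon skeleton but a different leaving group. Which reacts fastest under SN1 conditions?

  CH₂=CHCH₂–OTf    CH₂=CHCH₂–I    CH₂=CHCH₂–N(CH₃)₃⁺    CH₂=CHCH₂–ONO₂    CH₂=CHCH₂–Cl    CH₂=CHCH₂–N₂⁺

Identical carbon frameworks mean the comparison reduces to leaving-group quality.
A good leaving group is a weak base: the lower the pKₐ of its conjugate acid, the more readily it departs.
CH₂=CHCH₂–N₂⁺ loses N₂: no meaningful conjugate acid; N₂ departs as an exceptionally stable neutral molecule
CH₂=CHCH₂–OTf loses OTf⁻: pKₐ(CF₃SO₃H (triflic acid)) ≈ -14
CH₂=CHCH₂–I loses I⁻: pKₐ(HI) ≈ -10
CH₂=CHCH₂–Cl loses Cl⁻: pKₐ(HCl) ≈ -7
CH₂=CHCH₂–ONO₂ loses NO₃⁻: pKₐ(HNO₃) ≈ -1.3
CH₂=CHCH₂–N(CH₃)₃⁺ loses NR'₃: pKₐ(R'₃NH⁺) ≈ 10.7

CH₂=CHCH₂–N₂⁺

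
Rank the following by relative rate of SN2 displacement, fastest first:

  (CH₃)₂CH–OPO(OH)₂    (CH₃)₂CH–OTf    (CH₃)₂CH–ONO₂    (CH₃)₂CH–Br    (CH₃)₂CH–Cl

The skeletons are identical, so relative rate is governed entirely by leaving-group ability.
Leaving-group ability tracks the stability of the departed species; conjugate-acid pKₐ is the usual yardstick (lower pKₐ → better LG).
(CH₃)₂CH–OTf loses OTf⁻: pKₐ(CF₃SO₃H (triflic acid)) ≈ -14
(CH₃)₂CH–Br loses Br⁻: pKₐ(HBr) ≈ -9
(CH₃)₂CH–Cl loses Cl⁻: pKₐ(HCl) ≈ -7
(CH₃)₂CH–ONO₂ loses NO₃⁻: pKₐ(HNO₃) ≈ -1.3
(CH₃)₂CH–OPO(OH)₂ loses H₂PO₄⁻: pKₐ(H₃PO₄) ≈ 2.1

(CH₃)₂CH–OTf > (CH₃)₂CH–Br > (CH₃)₂CH–Cl > (CH₃)₂CH–ONO₂ > (CH₃)₂CH–OPO(OH)₂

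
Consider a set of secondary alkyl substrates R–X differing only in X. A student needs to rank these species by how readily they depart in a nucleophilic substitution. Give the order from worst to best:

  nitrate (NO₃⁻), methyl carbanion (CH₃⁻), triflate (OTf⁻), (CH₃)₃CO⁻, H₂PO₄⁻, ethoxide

methyl carbanion (CH₃⁻) < (CH₃)₃CO⁻ < ethoxide < H₂PO₄⁻ < nitrate (NO₃⁻) < triflate (OTf⁻)

A good leaving group is a weak base: the lower the pKₐ of its conjugate acid, the more readily it departs.
triflate (OTf⁻): pKₐ(CF₃SO₃H (triflic acid)) ≈ -14
nitrate (NO₃⁻): pKₐ(HNO₃) ≈ -1.3
H₂PO₄⁻: pKₐ(H₃PO₄) ≈ 2.1
ethoxide: pKₐ(CH₃CH₂OH) ≈ 16
(CH₃)₃CO⁻: pKₐ(t-BuOH) ≈ 18
methyl carbanion (CH₃⁻): pKₐ(CH₄) ≈ 48
Reversing gives the worst-to-best order requested.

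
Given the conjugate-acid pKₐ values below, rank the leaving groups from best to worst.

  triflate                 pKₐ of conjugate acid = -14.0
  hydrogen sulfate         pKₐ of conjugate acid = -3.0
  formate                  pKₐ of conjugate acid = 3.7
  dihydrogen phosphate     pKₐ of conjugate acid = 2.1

triflate > hydrogen sulfate > dihydrogen phosphate > formate

Lower conjugate-acid pKₐ ⇒ weaker base ⇒ better leaving group.
Sorting by the given values: triflate (-14.0), hydrogen sulfate (-3.0), dihydrogen phosphate (2.1), formate (3.7).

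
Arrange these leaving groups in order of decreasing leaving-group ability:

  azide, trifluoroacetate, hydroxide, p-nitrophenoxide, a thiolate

A good leaving group is a weak base: the lower the pKₐ of its conjugate acid, the more readily it departs.
trifluoroacetate: pKₐ(CF₃COOH) ≈ 0.2
azide: pKₐ(HN₃) ≈ 4.7
p-nitrophenoxide: pKₐ(p-nitrophenol) ≈ 7.2
a thiolate: pKₐ(RSH (a thiol)) ≈ 10.5
hydroxide: pKₐ(H₂O) ≈ 15.7

trifluoroacetate > azide > p-nitrophenoxide > a thiolate > hydroxide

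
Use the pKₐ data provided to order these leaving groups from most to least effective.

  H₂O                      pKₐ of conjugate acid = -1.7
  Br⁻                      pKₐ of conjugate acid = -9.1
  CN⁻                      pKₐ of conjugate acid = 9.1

Br⁻ > H₂O > CN⁻

Lower conjugate-acid pKₐ ⇒ weaker base ⇒ better leaving group.
Sorting by the given values: Br⁻ (-9.1), H₂O (-1.7), CN⁻ (9.1).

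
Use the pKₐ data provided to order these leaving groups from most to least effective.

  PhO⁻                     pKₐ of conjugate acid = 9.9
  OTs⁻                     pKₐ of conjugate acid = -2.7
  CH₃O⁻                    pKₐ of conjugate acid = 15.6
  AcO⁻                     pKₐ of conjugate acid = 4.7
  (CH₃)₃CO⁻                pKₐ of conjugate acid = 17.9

OTs⁻ > AcO⁻ > PhO⁻ > CH₃O⁻ > (CH₃)₃CO⁻

Lower conjugate-acid pKₐ ⇒ weaker base ⇒ better leaving group.
Sorting by the given values: OTs⁻ (-2.7), AcO⁻ (4.7), PhO⁻ (9.9), CH₃O⁻ (15.6), (CH₃)₃CO⁻ (17.9).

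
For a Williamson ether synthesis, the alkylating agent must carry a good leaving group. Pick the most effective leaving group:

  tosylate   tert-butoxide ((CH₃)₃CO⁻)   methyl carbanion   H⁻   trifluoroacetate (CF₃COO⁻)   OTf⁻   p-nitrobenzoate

OTf⁻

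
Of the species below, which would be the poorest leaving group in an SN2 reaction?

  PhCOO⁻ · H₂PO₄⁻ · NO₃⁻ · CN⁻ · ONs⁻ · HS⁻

Leaving-group ability tracks the stability of the departed species; conjugate-acid pKₐ is the usual yardstick (lower pKₐ → better LG).
ONs⁻: pKₐ(p-O₂NC₆H₄SO₃H) ≈ -3.5
NO₃⁻: pKₐ(HNO₃) ≈ -1.3
H₂PO₄⁻: pKₐ(H₃PO₄) ≈ 2.1
PhCOO⁻: pKₐ(C₆H₅COOH) ≈ 4.2
HS⁻: pKₐ(H₂S) ≈ 7
CN⁻: pKₐ(HCN) ≈ 9.2

CN⁻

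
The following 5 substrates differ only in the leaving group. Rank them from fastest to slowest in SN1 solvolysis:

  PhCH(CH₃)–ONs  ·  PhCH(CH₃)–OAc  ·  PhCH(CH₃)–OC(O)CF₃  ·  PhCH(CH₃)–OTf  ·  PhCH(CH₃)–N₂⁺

The skeletons are identical, so relative rate is governed entirely by leaving-group ability.
Rank by basicity of the departing species: weakest base leaves most easily.
PhCH(CH₃)–N₂⁺ loses N₂: no meaningful conjugate acid; N₂ departs as an exceptionally stable neutral molecule
PhCH(CH₃)–OTf loses OTf⁻: pKₐ(CF₃SO₃H (triflic acid)) ≈ -14
PhCH(CH₃)–ONs loses ONs⁻: pKₐ(p-O₂NC₆H₄SO₃H) ≈ -3.5
PhCH(CH₃)–OC(O)CF₃ loses CF₃COO⁻: pKₐ(CF₃COOH) ≈ 0.2
PhCH(CH₃)–OAc loses AcO⁻: pKₐ(CH₃COOH) ≈ 4.8

PhCH(CH₃)–N₂⁺ > PhCH(CH₃)–OTf > PhCH(CH₃)–ONs > PhCH(CH₃)–OC(O)CF₃ > PhCH(CH₃)–OAc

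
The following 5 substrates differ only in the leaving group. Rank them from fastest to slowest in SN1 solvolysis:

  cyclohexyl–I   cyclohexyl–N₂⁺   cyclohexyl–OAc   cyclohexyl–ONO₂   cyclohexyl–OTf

The skeletons are identical, so relative rate is governed entirely by leaving-group ability.
Leaving-group ability tracks the stability of the departed species; conjugate-acid pKₐ is the usual yardstick (lower pKₐ → better LG).
cyclohexyl–N₂⁺ loses N₂: no meaningful conjugate acid; N₂ departs as an exceptionally stable neutral molecule
cyclohexyl–OTf loses OTf⁻: pKₐ(CF₃SO₃H (triflic acid)) ≈ -14
cyclohexyl–I loses I⁻: pKₐ(HI) ≈ -10
cyclohexyl–ONO₂ loses NO₃⁻: pKₐ(HNO₃) ≈ -1.3
cyclohexyl–OAc loses AcO⁻: pKₐ(CH₃COOH) ≈ 4.8

cyclohexyl–N₂⁺ > cyclohexyl–OTf > cyclohexyl–I > cyclohexyl–ONO₂ > cyclohexyl–OAc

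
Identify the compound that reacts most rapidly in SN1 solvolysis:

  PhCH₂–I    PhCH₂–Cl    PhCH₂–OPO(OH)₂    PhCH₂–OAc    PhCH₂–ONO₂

The skeletons are identical, so relative rate is governed entirely by leaving-group ability.
Leaving-group ability tracks the stability of the departed species; conjugate-acid pKₐ is the usual yardstick (lower pKₐ → better LG).
PhCH₂–I loses I⁻: pKₐ(HI) ≈ -10
PhCH₂–Cl loses Cl⁻: pKₐ(HCl) ≈ -7
PhCH₂–ONO₂ loses NO₃⁻: pKₐ(HNO₃) ≈ -1.3
PhCH₂–OPO(OH)₂ loses H₂PO₄⁻: pKₐ(H₃PO₄) ≈ 2.1
PhCH₂–OAc loses AcO⁻: pKₐ(CH₃COOH) ≈ 4.8

PhCH₂–I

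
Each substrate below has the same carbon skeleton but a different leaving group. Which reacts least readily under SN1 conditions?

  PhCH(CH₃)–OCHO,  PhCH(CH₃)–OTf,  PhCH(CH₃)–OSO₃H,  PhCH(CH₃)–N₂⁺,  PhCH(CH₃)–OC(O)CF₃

The skeletons are identical, so relative rate is governed entirely by leaving-group ability.
A good leaving group is a weak base: the lower the pKₐ of its conjugate acid, the more readily it departs.
PhCH(CH₃)–N₂⁺ loses N₂: no meaningful conjugate acid; N₂ departs as an exceptionally stable neutral molecule
PhCH(CH₃)–OTf loses OTf⁻: pKₐ(CF₃SO₃H (triflic acid)) ≈ -14
PhCH(CH₃)–OSO₃H loses HSO₄⁻: pKₐ(H₂SO₄) ≈ -3
PhCH(CH₃)–OC(O)CF₃ loses CF₃COO⁻: pKₐ(CF₃COOH) ≈ 0.2
PhCH(CH₃)–OCHO loses HCOO⁻: pKₐ(HCOOH) ≈ 3.8

PhCH(CH₃)–OCHO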